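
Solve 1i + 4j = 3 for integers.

Step 1: Check solvability.
gcd(1, 4) = 1
Since 1 divides 3, solutions exist.

Step 2: Apply extended Euclidean algorithm to find gcd.
We find integers such that 1*x0 + 4*y0 = 1

Step 3: Scale the particular solution.
Multiply by 3/1 = 3:
i = 3, j = 0

Step 4: Verify.
1*(3) + 4*(0) = 3 = 3 ✓

i = 3, j = 0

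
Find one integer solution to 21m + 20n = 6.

Step 1: Check solvability.
gcd(21, 20) = 1
Since 1 divides 6, solutions exist.

Step 2: Apply extended Euclidean algorithm to find gcd.
We find integers such that 21*x0 + 20*y0 = 1

Step 3: Scale the particular solution.
Multiply by 6/1 = 6:
m = 6, n = -6

Step 4: Verify.
21*(6) + 20*(-6) = 6 = 6 ✓

m = 6, n = -6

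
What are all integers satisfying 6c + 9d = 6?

Step 1: Compute gcd(6, 9) = 3.
Since 3 divides 6, solutions exist.

Step 2: Find a particular solution using extended Euclidean algorithm.
We get c₀ = -2, d₀ = 2.
Check: 6*-2 + 9*2 = 6 = 6 ✓

Step 3: Write the general solution.
c = -2 + (9/3)t = -2 + 3t
d = 2 - (6/3)t = 2 - 2t
for any integer t.

c = -2 + 3t, d = 2 - 2t for integer t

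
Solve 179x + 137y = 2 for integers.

Step 1: Check solvability.
gcd(179, 137) = 1
Since 1 divides 2, solutions exist.

Step 2: Apply extended Euclidean algorithm to find gcd.
We find integers such that 179*x0 + 137*y0 = 1

Step 3: Scale the particular solution.
Multiply by 2/1 = 2:
x = 124, y = -162

Step 4: Verify.
179*(124) + 137*(-162) = 2 = 2 ✓

x = 124, y = -162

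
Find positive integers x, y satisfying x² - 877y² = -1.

We need x² = 877y² - 1. Try successive y:
y = 1: x² = 877·1² - 1 = 876, not a perfect square
y = 2: x² = 877·2² - 1 = 3507, not a perfect square
y = 3: x² = 877·3² - 1 = 7892, not a perfect square
...
y = 8149: x² = 877·8149² - 1 = 58238238276 = 241326² ✓
Check: 241326² - 877·8149² = 58238238276 - 58238238277 = -1 ✓

x = 241326, y = 8149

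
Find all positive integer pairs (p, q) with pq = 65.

The positive divisors of 65 are: 1, 5, 13, 65.
Each divisor d gives the pair (d, 65/d):
(1, 65), (5, 13), (13, 5), (65, 1)

(1, 65), (5, 13), (13, 5), (65, 1)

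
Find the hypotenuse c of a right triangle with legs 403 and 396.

c² = a² + b² = 403² + 396² = 162409 + 156816 = 319225
c = sqrt(319225) = 565

565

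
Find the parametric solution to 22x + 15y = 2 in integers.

Step 1: Compute gcd(22, 15) = 1.
Since 1 divides 2, solutions exist.

Step 2: Find a particular solution using extended Euclidean algorithm.
We get x₀ = -4, y₀ = 6.
Check: 22*-4 + 15*6 = 2 = 2 ✓

Step 3: Write the general solution.
x = -4 + (15/1)t = -4 + 15t
y = 6 - (22/1)t = 6 - 22t
for any integer t.

x = -4 + 15t, y = 6 - 22t for integer t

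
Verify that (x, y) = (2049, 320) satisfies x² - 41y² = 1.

Compute x² = 2049² = 4198401
Compute 41y² = 41·320² = 41·102400 = 4198400
x² - 41y² = 4198401 - 4198400 = 1
Since this equals 1, (2049, 320) is a solution.

Yes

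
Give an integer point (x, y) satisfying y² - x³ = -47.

Try small integer x values and check whether x³ - 47 is a perfect square.
x = 12: x³ - 47 = 12³ - 47 = 1728 - 47 = 1681
Is 1681 a perfect square? 41² = 1681 ✓
So (x, y) = (12, -41) is a solution.

x = 12, y = -41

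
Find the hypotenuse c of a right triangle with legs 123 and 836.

c² = a² + b² = 123² + 836² = 15129 + 698896 = 714025
c = sqrt(714025) = 845

845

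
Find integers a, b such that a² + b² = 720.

We need to find integers a, b > 0 such that a² + b² = 720.
Trying a = 12: b² = 720 - 12² = 720 - 144 = 576
b = 24
Check: 12² + 24² = 144 + 576 = 720 ✓

720 = 12² + 24²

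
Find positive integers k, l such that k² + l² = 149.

Search for k with 149 - k² a perfect square.
k = 7: 149 - 7² = 149 - 49 = 100 = 10² ✓
So k = 7, l = 10.

k = 7, l = 10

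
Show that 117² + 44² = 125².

Compute a² + b²:
117² + 44² = 13689 + 1936 = 15625
Compute c²:
125² = 15625
Since 15625 = 15625, it is a Pythagorean triple.

Yes, it is a Pythagorean triple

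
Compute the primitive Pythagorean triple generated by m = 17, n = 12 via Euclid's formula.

a = m² - n² = 289 - 144 = 145
b = 2mn = 2·17·12 = 408
c = m² + n² = 289 + 144 = 433
Verify: 145² + 408² = 21025 + 166464 = 187489 = 433² ✓

(145, 408, 433)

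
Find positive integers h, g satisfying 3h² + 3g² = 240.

Try small values of h and check whether (240 - 3h²)/3 is a perfect square.
h = 8: 3·8² = 192, so 3g² = 240 - 192 = 48, giving g² = 16, g = 4.
Check: 3·8² + 3·4² = 192 + 48 = 240 ✓

h = 8, g = 4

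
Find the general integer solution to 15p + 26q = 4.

Step 1: Compute gcd(15, 26) = 1.
Since 1 divides 4, solutions exist.

Step 2: Find a particular solution using extended Euclidean algorithm.
We get p₀ = 28, q₀ = -16.
Check: 15*28 + 26*-16 = 4 = 4 ✓

Step 3: Write the general solution.
p = 28 + (26/1)t = 28 + 26t
q = -16 - (15/1)t = -16 - 15t
for any integer t.

p = 28 + 26t, q = -16 - 15t for integer t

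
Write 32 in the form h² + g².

We need to find integers h, g > 0 such that h² + g² = 32.
Trying h = 4: g² = 32 - 4² = 32 - 16 = 16
g = 4
Check: 4² + 4² = 16 + 16 = 32 ✓

32 = 4² + 4²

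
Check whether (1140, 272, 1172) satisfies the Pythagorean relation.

Compute a² + b²:
1140² + 272² = 1299600 + 73984 = 1373584
Compute c²:
1172² = 1373584
Since 1373584 = 1373584, it is a Pythagorean triple.

Yes, it is a Pythagorean triple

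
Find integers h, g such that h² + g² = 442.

We need to find integers h, g > 0 such that h² + g² = 442.
Trying h = 1: g² = 442 - 1² = 442 - 1 = 441
g = 21
Check: 1² + 21² = 1 + 441 = 442 ✓

442 = 1² + 21²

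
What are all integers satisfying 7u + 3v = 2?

Step 1: Compute gcd(7, 3) = 1.
Since 1 divides 2, solutions exist.

Step 2: Find a particular solution using extended Euclidean algorithm.
We get u₀ = 2, v₀ = -4.
Check: 7*2 + 3*-4 = 2 = 2 ✓

Step 3: Write the general solution.
u = 2 + (3/1)t = 2 + 3t
v = -4 - (7/1)t = -4 - 7t
for any integer t.

u = 2 + 3t, v = -4 - 7t for integer t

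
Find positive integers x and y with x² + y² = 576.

No pair of positive integers x, y satisfies x² + y² = 576.

No solution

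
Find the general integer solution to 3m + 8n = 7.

Step 1: Compute gcd(3, 8) = 1.
Since 1 divides 7, solutions exist.

Step 2: Find a particular solution using extended Euclidean algorithm.
We get m₀ = 21, n₀ = -7.
Check: 3*21 + 8*-7 = 7 = 7 ✓

Step 3: Write the general solution.
m = 21 + (8/1)t = 21 + 8t
n = -7 - (3/1)t = -7 - 3t
for any integer t.

m = 21 + 8t, n = -7 - 3t for integer t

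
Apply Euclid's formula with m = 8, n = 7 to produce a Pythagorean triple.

a = m² - n² = 8² - 7² = 64 - 49 = 15
b = 2mn = 2·8·7 = 112
c = m² + n² = 64 + 49 = 113
Verify: 15² + 112² = 225 + 12544 = 12769 = 113² ✓

(15, 112, 113)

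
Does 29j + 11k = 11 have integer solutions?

Step 1: Compute gcd(29, 11).
gcd(29, 11) = 1

Step 2: Check divisibility.
Does 1 divide 11? 11 = 1 x 11, so yes.

By the theorem on linear Diophantine equations, 29j + 11k = 11 has integer solutions if and only if gcd(29, 11) divides 11. Since 1 | 11, solutions exist.

Yes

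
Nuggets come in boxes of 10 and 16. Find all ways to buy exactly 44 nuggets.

We need non-negative integers (x, y) with 10x + 16y = 44.
For each x in 0..4, check if 44 - 10x is a non-negative multiple of 16.
No x yields an integer y ≥ 0.

No solution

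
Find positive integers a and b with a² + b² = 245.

We need to find integers a, b > 0 such that a² + b² = 245.
Trying a = 7: b² = 245 - 7² = 245 - 49 = 196
b = 14
Check: 7² + 14² = 49 + 196 = 245 ✓

245 = 7² + 14²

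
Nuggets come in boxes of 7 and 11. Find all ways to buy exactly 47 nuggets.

We need non-negative integers (x, y) with 7x + 11y = 47.
For each x in 0..6, check if 47 - 7x is a non-negative multiple of 11.
x = 2: 11y = 33, y = 3 ✓

(2 boxes of 7, 3 boxes of 11)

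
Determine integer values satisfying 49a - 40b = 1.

Step 1: Check solvability.
gcd(49, 40) = 1
Since 1 divides 1, solutions exist.

Step 2: Apply extended Euclidean algorithm to find gcd.
We find integers such that 49*x0 + 40*y0 = 1

Step 3: Scale the particular solution.
Multiply by 1/1 = 1:
a = 9, b = 11

Step 4: Verify.
49*(9) - 40*(11) = 1 = 1 ✓

a = 9, b = 11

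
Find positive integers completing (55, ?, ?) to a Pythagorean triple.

We need the other leg and hypotenuse such that 55² + x² = c².
Take x = 300, c = 305: 55² + 300² = 3025 + 90000 = 93025 = 305² ✓
Triple: (55, 300, 305)

(55, 300, 305)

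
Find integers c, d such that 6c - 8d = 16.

Step 1: Check solvability.
gcd(6, 8) = 2
Since 2 divides 16, solutions exist.

Step 2: Apply extended Euclidean algorithm to find gcd.
We find integers such that 6*x0 + 8*y0 = 2

Step 3: Scale the particular solution.
Multiply by 16/2 = 8:
c = -8, d = -8

Step 4: Verify.
6*(-8) - 8*(-8) = 16 = 16 ✓

c = -8, d = -8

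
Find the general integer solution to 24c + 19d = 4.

Step 1: Compute gcd(24, 19) = 1.
Since 1 divides 4, solutions exist.

Step 2: Find a particular solution using extended Euclidean algorithm.
We get c₀ = 16, d₀ = -20.
Check: 24*16 + 19*-20 = 4 = 4 ✓

Step 3: Write the general solution.
c = 16 + (19/1)t = 16 + 19t
d = -20 - (24/1)t = -20 - 24t
for any integer t.

c = 16 + 19t, d = -20 - 24t for integer t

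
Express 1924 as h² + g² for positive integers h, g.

We need to find integers h, g > 0 such that h² + g² = 1924.
Trying h = 18: g² = 1924 - 18² = 1924 - 324 = 1600
g = 40
Check: 18² + 40² = 324 + 1600 = 1924 ✓

1924 = 18² + 40²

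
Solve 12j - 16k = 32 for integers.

Step 1: Check solvability.
gcd(12, 16) = 4
Since 4 divides 32, solutions exist.

Step 2: Apply extended Euclidean algorithm to find gcd.
We find integers such that 12*x0 + 16*y0 = 4

Step 3: Scale the particular solution.
Multiply by 32/4 = 8:
j = -8, k = -8

Step 4: Verify.
12*(-8) - 16*(-8) = 32 = 32 ✓

j = -8, k = -8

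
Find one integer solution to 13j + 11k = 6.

Step 1: Check solvability.
gcd(13, 11) = 1
Since 1 divides 6, solutions exist.

Step 2: Apply extended Euclidean algorithm to find gcd.
We find integers such that 13*x0 + 11*y0 = 1

Step 3: Scale the particular solution.
Multiply by 6/1 = 6:
j = -30, k = 36

Step 4: Verify.
13*(-30) + 11*(36) = 6 = 6 ✓

j = -30, k = 36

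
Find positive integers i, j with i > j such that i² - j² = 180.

Factor: i² - j² = (i+j)(i-j) = 180.
We need two factors of 180 with the same parity.
Use i+j = 90 and i-j = 2 (product 90·2 = 180).
Adding: 2i = 92, so i = 46.
Subtracting: 2j = 88, so j = 44.
Check: 46² - 44² = 2116 - 1936 = 180 ✓

i = 46, j = 44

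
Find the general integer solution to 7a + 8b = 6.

Step 1: Compute gcd(7, 8) = 1.
Since 1 divides 6, solutions exist.

Step 2: Find a particular solution using extended Euclidean algorithm.
We get a₀ = -6, b₀ = 6.
Check: 7*-6 + 8*6 = 6 = 6 ✓

Step 3: Write the general solution.
a = -6 + (8/1)t = -6 + 8t
b = 6 - (7/1)t = 6 - 7t
for any integer t.

a = -6 + 8t, b = 6 - 7t for integer t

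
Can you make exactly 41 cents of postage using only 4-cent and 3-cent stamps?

We need non-negative x, y with 4x + 3y = 41.
gcd(4, 3) = 1 divides 41, so integer solutions exist.
Search for a non-negative one: x = 2 gives 3y = 41 - 8 = 33, so y = 11.
Check: 4·2 + 3·11 = 41 ✓

Yes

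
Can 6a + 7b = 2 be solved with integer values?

Step 1: Compute gcd(6, 7).
gcd(6, 7) = 1

Step 2: Check divisibility.
Does 1 divide 2? 2 = 1 x 2, so yes.

By the theorem on linear Diophantine equations, 6a + 7b = 2 has integer solutions if and only if gcd(6, 7) divides 2. Since 1 | 2, solutions exist.

Yes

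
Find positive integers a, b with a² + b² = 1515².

We need a² + b² = 1515² = 2295225.
Trying: 651² + 1368² = 423801 + 1871424 = 2295225 ✓

(651, 1368, 1515)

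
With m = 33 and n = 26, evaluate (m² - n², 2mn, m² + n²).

a = m² - n² = 1089 - 676 = 413
b = 2mn = 2·33·26 = 1716
c = m² + n² = 1089 + 676 = 1765
Verify: 413² + 1716² = 170569 + 2944656 = 3115225 = 1765² ✓

(413, 1716, 1765)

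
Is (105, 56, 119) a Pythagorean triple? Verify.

Compute a² + b² = 105² + 56² = 11025 + 3136 = 14161
Compute c² = 119² = 14161
Since 14161 = 14161, confirmed.

Yes, it is a Pythagorean triple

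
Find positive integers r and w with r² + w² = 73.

We need to find integers r, w > 0 such that r² + w² = 73.
Trying r = 3: w² = 73 - 3² = 73 - 9 = 64
w = 8
Check: 3² + 8² = 9 + 64 = 73 ✓

73 = 3² + 8²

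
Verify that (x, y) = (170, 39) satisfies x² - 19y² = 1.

Compute x² = 170² = 28900
Compute 19y² = 19·39² = 19·1521 = 28899
x² - 19y² = 28900 - 28899 = 1
Since this equals 1, (170, 39) is a solution.

Yes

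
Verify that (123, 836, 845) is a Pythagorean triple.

Compute a² + b² = 123² + 836² = 15129 + 698896 = 714025
Compute c² = 845² = 714025
Since 714025 = 714025, confirmed.

Yes, it is a Pythagorean triple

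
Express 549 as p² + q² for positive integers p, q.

We need to find integers p, q > 0 such that p² + q² = 549.
Trying p = 15: q² = 549 - 15² = 549 - 225 = 324
q = 18
Check: 15² + 18² = 225 + 324 = 549 ✓

549 = 15² + 18²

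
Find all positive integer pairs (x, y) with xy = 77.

The positive divisors of 77 are: 1, 7, 11, 77.
Each divisor d gives the pair (d, 77/d):
(1, 77), (7, 11), (11, 7), (77, 1)

(1, 77), (7, 11), (11, 7), (77, 1)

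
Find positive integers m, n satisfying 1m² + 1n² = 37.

Try small values of m and check whether (37 - 1m²)/1 is a perfect square.
m = 6: 1·6² = 36, so 1n² = 37 - 36 = 1, giving n² = 1, n = 1.
Check: 1·6² + 1·1² = 36 + 1 = 37 ✓

m = 6, n = 1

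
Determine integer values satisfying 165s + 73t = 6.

Step 1: Check solvability.
gcd(165, 73) = 1
Since 1 divides 6, solutions exist.

Step 2: Apply extended Euclidean algorithm to find gcd.
We find integers such that 165*x0 + 73*y0 = 1

Step 3: Scale the particular solution.
Multiply by 6/1 = 6:
s = -138, t = 312

Step 4: Verify.
165*(-138) + 73*(312) = 6 = 6 ✓

s = -138, t = 312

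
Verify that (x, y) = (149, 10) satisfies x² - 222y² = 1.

Compute x² = 149² = 22201
Compute 222y² = 222·10² = 222·100 = 22200
x² - 222y² = 22201 - 22200 = 1
Since this equals 1, (149, 10) is a solution.

Yes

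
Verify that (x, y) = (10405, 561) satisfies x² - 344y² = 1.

Compute x² = 10405² = 108264025
Compute 344y² = 344·561² = 344·314721 = 108264024
x² - 344y² = 108264025 - 108264024 = 1
Since this equals 1, (10405, 561) is a solution.

Yes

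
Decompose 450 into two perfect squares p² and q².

We need to find integers p, q > 0 such that p² + q² = 450.
Trying p = 3: q² = 450 - 3² = 450 - 9 = 441
q = 21
Check: 3² + 21² = 9 + 441 = 450 ✓

450 = 3² + 21²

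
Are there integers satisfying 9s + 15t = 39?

Step 1: Compute gcd(9, 15).
gcd(9, 15) = 3

Step 2: Check divisibility.
Does 3 divide 39? 39 = 3 x 13, so yes.

By the theorem on linear Diophantine equations, 9s + 15t = 39 has integer solutions if and only if gcd(9, 15) divides 39. Since 3 | 39, solutions exist.

Yes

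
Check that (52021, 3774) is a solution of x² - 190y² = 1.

Compute x² = 52021² = 2706184441
Compute 190y² = 190·3774² = 190·14243076 = 2706184440
x² - 190y² = 2706184441 - 2706184440 = 1
Since this equals 1, (52021, 3774) is a solution.

Yes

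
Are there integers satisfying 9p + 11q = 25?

Step 1: Compute gcd(9, 11).
gcd(9, 11) = 1

Step 2: Check divisibility.
Does 1 divide 25? 25 = 1 x 25, so yes.

By the theorem on linear Diophantine equations, 9p + 11q = 25 has integer solutions if and only if gcd(9, 11) divides 25. Since 1 | 25, solutions exist.

Yes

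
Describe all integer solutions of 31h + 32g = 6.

Step 1: Compute gcd(31, 32) = 1.
Since 1 divides 6, solutions exist.

Step 2: Find a particular solution using extended Euclidean algorithm.
We get h₀ = -6, g₀ = 6.
Check: 31*-6 + 32*6 = 6 = 6 ✓

Step 3: Write the general solution.
h = -6 + (32/1)t = -6 + 32t
g = 6 - (31/1)t = 6 - 31t
for any integer t.

h = -6 + 32t, g = 6 - 31t for integer t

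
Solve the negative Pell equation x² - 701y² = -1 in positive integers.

We need x² = 701y² - 1. Try successive y:
y = 1: x² = 701·1² - 1 = 700, not a perfect square
y = 2: x² = 701·2² - 1 = 2803, not a perfect square
y = 3: x² = 701·3² - 1 = 6308, not a perfect square
...
y = 445: x² = 701·445² - 1 = 138815524 = 11782² ✓
Check: 11782² - 701·445² = 138815524 - 138815525 = -1 ✓

x = 11782, y = 445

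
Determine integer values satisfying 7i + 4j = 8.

Step 1: Check solvability.
gcd(7, 4) = 1
Since 1 divides 8, solutions exist.

Step 2: Apply extended Euclidean algorithm to find gcd.
We find integers such that 7*x0 + 4*y0 = 1

Step 3: Scale the particular solution.
Multiply by 8/1 = 8:
i = -8, j = 16

Step 4: Verify.
7*(-8) + 4*(16) = 8 = 8 ✓

i = -8, j = 16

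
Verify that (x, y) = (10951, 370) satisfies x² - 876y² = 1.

Compute x² = 10951² = 119924401
Compute 876y² = 876·370² = 876·136900 = 119924400
x² - 876y² = 119924401 - 119924400 = 1
Since this equals 1, (10951, 370) is a solution.

Yes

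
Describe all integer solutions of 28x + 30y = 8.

Step 1: Compute gcd(28, 30) = 2.
Since 2 divides 8, solutions exist.

Step 2: Find a particular solution using extended Euclidean algorithm.
We get x₀ = -4, y₀ = 4.
Check: 28*-4 + 30*4 = 8 = 8 ✓

Step 3: Write the general solution.
x = -4 + (30/2)t = -4 + 15t
y = 4 - (28/2)t = 4 - 14t
for any integer t.

x = -4 + 15t, y = 4 - 14t for integer t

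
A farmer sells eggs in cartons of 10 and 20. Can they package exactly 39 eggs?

We need non-negative a, b with 10a + 20b = 39.
gcd(10, 20) = 10, and 10 does not divide 39.
No integer solutions exist.

No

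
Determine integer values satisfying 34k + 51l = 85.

Step 1: Check solvability.
gcd(34, 51) = 17
Since 17 divides 85, solutions exist.

Step 2: Apply extended Euclidean algorithm to find gcd.
We find integers such that 34*x0 + 51*y0 = 17

Step 3: Scale the particular solution.
Multiply by 85/17 = 5:
k = -5, l = 5

Step 4: Verify.
34*(-5) + 51*(5) = 85 = 85 ✓

k = -5, l = 5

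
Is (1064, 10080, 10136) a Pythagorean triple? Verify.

Compute a² + b² = 1064² + 10080² = 1132096 + 101606400 = 102738496
Compute c² = 10136² = 102738496
Since 102738496 = 102738496, confirmed.

Yes, it is a Pythagorean triple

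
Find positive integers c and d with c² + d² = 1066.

We need to find integers c, d > 0 such that c² + d² = 1066.
Trying c = 15: d² = 1066 - 15² = 1066 - 225 = 841
d = 29
Check: 15² + 29² = 225 + 841 = 1066 ✓

1066 = 15² + 29²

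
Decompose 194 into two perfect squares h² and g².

We need to find integers h, g > 0 such that h² + g² = 194.
Trying h = 5: g² = 194 - 5² = 194 - 25 = 169
g = 13
Check: 5² + 13² = 25 + 169 = 194 ✓

194 = 5² + 13²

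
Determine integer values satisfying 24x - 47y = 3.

Step 1: Check solvability.
gcd(24, 47) = 1
Since 1 divides 3, solutions exist.

Step 2: Apply extended Euclidean algorithm to find gcd.
We find integers such that 24*x0 + 47*y0 = 1

Step 3: Scale the particular solution.
Multiply by 3/1 = 3:
x = 6, y = 3

Step 4: Verify.
24*(6) - 47*(3) = 3 = 3 ✓

x = 6, y = 3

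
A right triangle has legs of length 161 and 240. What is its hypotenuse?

c² = a² + b² = 161² + 240² = 25921 + 57600 = 83521
c = 289

289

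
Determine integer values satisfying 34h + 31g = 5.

Step 1: Check solvability.
gcd(34, 31) = 1
Since 1 divides 5, solutions exist.

Step 2: Apply extended Euclidean algorithm to find gcd.
We find integers such that 34*x0 + 31*y0 = 1

Step 3: Scale the particular solution.
Multiply by 5/1 = 5:
h = -50, g = 55

Step 4: Verify.
34*(-50) + 31*(55) = 5 = 5 ✓

h = -50, g = 55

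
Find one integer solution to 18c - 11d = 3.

Step 1: Check solvability.
gcd(18, 11) = 1
Since 1 divides 3, solutions exist.

Step 2: Apply extended Euclidean algorithm to find gcd.
We find integers such that 18*x0 + 11*y0 = 1

Step 3: Scale the particular solution.
Multiply by 3/1 = 3:
c = -9, d = -15

Step 4: Verify.
18*(-9) - 11*(-15) = 3 = 3 ✓

c = -9, d = -15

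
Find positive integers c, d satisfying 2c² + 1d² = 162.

Try small values of c and check whether (162 - 2c²)/1 is a perfect square.
c = 7: 2·7² = 98, so 1d² = 162 - 98 = 64, giving d² = 64, d = 8.
Check: 2·7² + 1·8² = 98 + 64 = 162 ✓

c = 7, d = 8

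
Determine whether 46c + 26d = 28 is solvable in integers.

Step 1: Compute gcd(46, 26).
gcd(46, 26) = 2

Step 2: Check divisibility.
Does 2 divide 28? 28 = 2 x 14, so yes.

By the theorem on linear Diophantine equations, 46c + 26d = 28 has integer solutions if and only if gcd(46, 26) divides 28. Since 2 | 28, solutions exist.

Yes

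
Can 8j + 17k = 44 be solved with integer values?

Step 1: Compute gcd(8, 17).
gcd(8, 17) = 1

Step 2: Check divisibility.
Does 1 divide 44? 44 = 1 x 44, so yes.

By the theorem on linear Diophantine equations, 8j + 17k = 44 has integer solutions if and only if gcd(8, 17) divides 44. Since 1 | 44, solutions exist.

Yes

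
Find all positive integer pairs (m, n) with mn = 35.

The positive divisors of 35 are: 1, 5, 7, 35.
Each divisor d gives the pair (d, 35/d):
(1, 35), (5, 7), (7, 5), (35, 1)

(1, 35), (5, 7), (7, 5), (35, 1)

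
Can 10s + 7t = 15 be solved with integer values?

Step 1: Compute gcd(10, 7).
gcd(10, 7) = 1

Step 2: Check divisibility.
Does 1 divide 15? 15 = 1 x 15, so yes.

By the theorem on linear Diophantine equations, 10s + 7t = 15 has integer solutions if and only if gcd(10, 7) divides 15. Since 1 | 15, solutions exist.

Yes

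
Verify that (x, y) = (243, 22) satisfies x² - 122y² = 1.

Compute x² = 243² = 59049
Compute 122y² = 122·22² = 122·484 = 59048
x² - 122y² = 59049 - 59048 = 1
Since this equals 1, (243, 22) is a solution.

Yes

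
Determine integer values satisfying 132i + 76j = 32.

Step 1: Check solvability.
gcd(132, 76) = 4
Since 4 divides 32, solutions exist.

Step 2: Apply extended Euclidean algorithm to find gcd.
We find integers such that 132*x0 + 76*y0 = 4

Step 3: Scale the particular solution.
Multiply by 32/4 = 8:
i = -32, j = 56

Step 4: Verify.
132*(-32) + 76*(56) = 32 = 32 ✓

i = -32, j = 56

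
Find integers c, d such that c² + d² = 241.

We need to find integers c, d > 0 such that c² + d² = 241.
Trying c = 4: d² = 241 - 4² = 241 - 16 = 225
d = 15
Check: 4² + 15² = 16 + 225 = 241 ✓

241 = 4² + 15²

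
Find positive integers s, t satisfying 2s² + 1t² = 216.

Try small values of s and check whether (216 - 2s²)/1 is a perfect square.
s = 10: 2·10² = 200, so 1t² = 216 - 200 = 16, giving t² = 16, t = 4.
Check: 2·10² + 1·4² = 200 + 16 = 216 ✓

s = 10, t = 4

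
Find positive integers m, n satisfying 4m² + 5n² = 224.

Try small values of m and check whether (224 - 4m²)/5 is a perfect square.
m = 6: 4·6² = 144, so 5n² = 224 - 144 = 80, giving n² = 16, n = 4.
Check: 4·6² + 5·4² = 144 + 80 = 224 ✓

m = 6, n = 4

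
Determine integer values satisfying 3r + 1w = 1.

Step 1: Check solvability.
gcd(3, 1) = 1
Since 1 divides 1, solutions exist.

Step 2: Apply extended Euclidean algorithm to find gcd.
We find integers such that 3*x0 + 1*y0 = 1

Step 3: Scale the particular solution.
Multiply by 1/1 = 1:
r = 0, w = 1

Step 4: Verify.
3*(0) + 1*(1) = 1 = 1 ✓

r = 0, w = 1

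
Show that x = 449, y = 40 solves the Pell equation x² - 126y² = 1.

Compute x² = 449² = 201601
Compute 126y² = 126·40² = 126·1600 = 201600
x² - 126y² = 201601 - 201600 = 1
Since this equals 1, (449, 40) is a solution.

Yes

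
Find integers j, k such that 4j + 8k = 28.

Step 1: Check solvability.
gcd(4, 8) = 4
Since 4 divides 28, solutions exist.

Step 2: Apply extended Euclidean algorithm to find gcd.
We find integers such that 4*x0 + 8*y0 = 4

Step 3: Scale the particular solution.
Multiply by 28/4 = 7:
j = 7, k = 0

Step 4: Verify.
4*(7) + 8*(0) = 28 = 28 ✓

j = 7, k = 0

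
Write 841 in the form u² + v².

We need to find integers u, v > 0 such that u² + v² = 841.
Trying u = 20: v² = 841 - 20² = 841 - 400 = 441
v = 21
Check: 20² + 21² = 400 + 441 = 841 ✓

841 = 20² + 21²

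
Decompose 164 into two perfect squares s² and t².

We need to find integers s, t > 0 such that s² + t² = 164.
Trying s = 8: t² = 164 - 8² = 164 - 64 = 100
t = 10
Check: 8² + 10² = 64 + 100 = 164 ✓

164 = 8² + 10²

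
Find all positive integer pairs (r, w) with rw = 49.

The positive divisors of 49 are: 1, 7, 49.
Each divisor d gives the pair (d, 49/d):
(1, 49), (7, 7), (49, 1)

(1, 49), (7, 7), (49, 1)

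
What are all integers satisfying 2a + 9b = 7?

Step 1: Compute gcd(2, 9) = 1.
Since 1 divides 7, solutions exist.

Step 2: Find a particular solution using extended Euclidean algorithm.
We get a₀ = -28, b₀ = 7.
Check: 2*-28 + 9*7 = 7 = 7 ✓

Step 3: Write the general solution.
a = -28 + (9/1)t = -28 + 9t
b = 7 - (2/1)t = 7 - 2t
for any integer t.

a = -28 + 9t, b = 7 - 2t for integer t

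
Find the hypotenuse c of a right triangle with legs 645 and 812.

c² = a² + b² = 645² + 812² = 416025 + 659344 = 1075369
c = sqrt(1075369) = 1037

1037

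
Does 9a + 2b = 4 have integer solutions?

Step 1: Compute gcd(9, 2).
gcd(9, 2) = 1

Step 2: Check divisibility.
Does 1 divide 4? 4 = 1 x 4, so yes.

By the theorem on linear Diophantine equations, 9a + 2b = 4 has integer solutions if and only if gcd(9, 2) divides 4. Since 1 | 4, solutions exist.

Yes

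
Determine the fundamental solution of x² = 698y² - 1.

We need x² = 698y² - 1. Try successive y:
y = 1: x² = 698·1² - 1 = 697, not a perfect square
y = 2: x² = 698·2² - 1 = 2791, not a perfect square
y = 3: x² = 698·3² - 1 = 6281, not a perfect square
...
y = 193: x² = 698·193² - 1 = 25999801 = 5099² ✓
Check: 5099² - 698·193² = 25999801 - 25999802 = -1 ✓

x = 5099, y = 193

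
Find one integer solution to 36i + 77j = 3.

Step 1: Check solvability.
gcd(36, 77) = 1
Since 1 divides 3, solutions exist.

Step 2: Apply extended Euclidean algorithm to find gcd.
We find integers such that 36*x0 + 77*y0 = 1

Step 3: Scale the particular solution.
Multiply by 3/1 = 3:
i = 45, j = -21

Step 4: Verify.
36*(45) + 77*(-21) = 3 = 3 ✓

i = 45, j = -21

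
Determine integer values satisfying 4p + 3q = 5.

Step 1: Check solvability.
gcd(4, 3) = 1
Since 1 divides 5, solutions exist.

Step 2: Apply extended Euclidean algorithm to find gcd.
We find integers such that 4*x0 + 3*y0 = 1

Step 3: Scale the particular solution.
Multiply by 5/1 = 5:
p = 5, q = -5

Step 4: Verify.
4*(5) + 3*(-5) = 5 = 5 ✓

p = 5, q = -5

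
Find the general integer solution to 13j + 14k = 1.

Step 1: Compute gcd(13, 14) = 1.
Since 1 divides 1, solutions exist.

Step 2: Find a particular solution using extended Euclidean algorithm.
We get j₀ = -1, k₀ = 1.
Check: 13*-1 + 14*1 = 1 = 1 ✓

Step 3: Write the general solution.
j = -1 + (14/1)t = -1 + 14t
k = 1 - (13/1)t = 1 - 13t
for any integer t.

j = -1 + 14t, k = 1 - 13t for integer t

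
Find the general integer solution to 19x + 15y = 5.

Step 1: Compute gcd(19, 15) = 1.
Since 1 divides 5, solutions exist.

Step 2: Find a particular solution using extended Euclidean algorithm.
We get x₀ = 20, y₀ = -25.
Check: 19*20 + 15*-25 = 5 = 5 ✓

Step 3: Write the general solution.
x = 20 + (15/1)t = 20 + 15t
y = -25 - (19/1)t = -25 - 19t
for any integer t.

x = 20 + 15t, y = -25 - 19t for integer t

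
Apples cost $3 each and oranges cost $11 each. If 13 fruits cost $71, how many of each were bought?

Let a = apples, o = oranges.
a + o = 13
3a + 11o = 71
Substitute o = 13 - a:
3a + 11(13 - a) = 71
(3 - 11)a = 71 - 143
-8a = -72
a = 9, o = 13 - 9 = 4

Apples: 9, Oranges: 4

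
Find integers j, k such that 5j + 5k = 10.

Step 1: Check solvability.
gcd(5, 5) = 5
Since 5 divides 10, solutions exist.

Step 2: Apply extended Euclidean algorithm to find gcd.
We find integers such that 5*x0 + 5*y0 = 5

Step 3: Scale the particular solution.
Multiply by 10/5 = 2:
j = 0, k = 2

Step 4: Verify.
5*(0) + 5*(2) = 10 = 10 ✓

j = 0, k = 2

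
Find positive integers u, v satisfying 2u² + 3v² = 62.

Try small values of u and check whether (62 - 2u²)/3 is a perfect square.
u = 5: 2·5² = 50, so 3v² = 62 - 50 = 12, giving v² = 4, v = 2.
Check: 2·5² + 3·2² = 50 + 12 = 62 ✓

u = 5, v = 2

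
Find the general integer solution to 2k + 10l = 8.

Step 1: Compute gcd(2, 10) = 2.
Since 2 divides 8, solutions exist.

Step 2: Find a particular solution using extended Euclidean algorithm.
We get k₀ = 4, l₀ = 0.
Check: 2*4 + 10*0 = 8 = 8 ✓

Step 3: Write the general solution.
k = 4 + (10/2)t = 4 + 5t
l = 0 - (2/2)t = 0 - 1t
for any integer t.

k = 4 + 5t, l = 0 - 1t for integer t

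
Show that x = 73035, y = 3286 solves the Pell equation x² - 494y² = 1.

Compute x² = 73035² = 5334111225
Compute 494y² = 494·3286² = 494·10797796 = 5334111224
x² - 494y² = 5334111225 - 5334111224 = 1
Since this equals 1, (73035, 3286) is a solution.

Yes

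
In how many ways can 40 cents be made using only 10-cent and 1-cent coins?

We need non-negative integers (x, y) with 10x + 1y = 40.
For each x from 0 to 4, check if (40 - 10x) is a non-negative multiple of 1.
Solutions (x, y): (0,40), (1,30), (2,20), (3,10), ...
Count: 5

5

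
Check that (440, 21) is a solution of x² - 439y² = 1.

Compute x² = 440² = 193600
Compute 439y² = 439·21² = 439·441 = 193599
x² - 439y² = 193600 - 193599 = 1
Since this equals 1, (440, 21) is a solution.

Yes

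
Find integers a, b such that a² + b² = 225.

We need to find integers a, b > 0 such that a² + b² = 225.
Trying a = 9: b² = 225 - 9² = 225 - 81 = 144
b = 12
Check: 9² + 12² = 81 + 144 = 225 ✓

225 = 9² + 12²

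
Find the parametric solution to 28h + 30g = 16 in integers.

Step 1: Compute gcd(28, 30) = 2.
Since 2 divides 16, solutions exist.

Step 2: Find a particular solution using extended Euclidean algorithm.
We get h₀ = -8, g₀ = 8.
Check: 28*-8 + 30*8 = 16 = 16 ✓

Step 3: Write the general solution.
h = -8 + (30/2)t = -8 + 15t
g = 8 - (28/2)t = 8 - 14t
for any integer t.

h = -8 + 15t, g = 8 - 14t for integer t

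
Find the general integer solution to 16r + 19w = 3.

Step 1: Compute gcd(16, 19) = 1.
Since 1 divides 3, solutions exist.

Step 2: Find a particular solution using extended Euclidean algorithm.
We get r₀ = 18, w₀ = -15.
Check: 16*18 + 19*-15 = 3 = 3 ✓

Step 3: Write the general solution.
r = 18 + (19/1)t = 18 + 19t
w = -15 - (16/1)t = -15 - 16t
for any integer t.

r = 18 + 19t, w = -15 - 16t for integer t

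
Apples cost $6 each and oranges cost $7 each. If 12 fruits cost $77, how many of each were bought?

Let a = apples, o = oranges.
a + o = 12
6a + 7o = 77
Substitute o = 12 - a:
6a + 7(12 - a) = 77
(6 - 7)a = 77 - 84
-1a = -7
a = 7, o = 12 - 7 = 5

Apples: 7, Oranges: 5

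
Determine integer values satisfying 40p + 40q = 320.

Step 1: Check solvability.
gcd(40, 40) = 40
Since 40 divides 320, solutions exist.

Step 2: Apply extended Euclidean algorithm to find gcd.
We find integers such that 40*x0 + 40*y0 = 40

Step 3: Scale the particular solution.
Multiply by 320/40 = 8:
p = 0, q = 8

Step 4: Verify.
40*(0) + 40*(8) = 320 = 320 ✓

p = 0, q = 8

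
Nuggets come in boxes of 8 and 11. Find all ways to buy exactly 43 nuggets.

We need non-negative integers (x, y) with 8x + 11y = 43.
For each x in 0..5, check if 43 - 8x is a non-negative multiple of 11.
x = 4: 11y = 11, y = 1 ✓

(4 boxes of 8, 1 boxes of 11)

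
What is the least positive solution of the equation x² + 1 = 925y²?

We need x² = 925y² - 1. Try successive y:
y = 1: x² = 925·1² - 1 = 924, not a perfect square
y = 2: x² = 925·2² - 1 = 3699, not a perfect square
y = 3: x² = 925·3² - 1 = 8324, not a perfect square
...
y = 29: x² = 925·29² - 1 = 777924 = 882² ✓
Check: 882² - 925·29² = 777924 - 777925 = -1 ✓

x = 882, y = 29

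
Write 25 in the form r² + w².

We need to find integers r, w > 0 such that r² + w² = 25.
Trying r = 3: w² = 25 - 3² = 25 - 9 = 16
w = 4
Check: 3² + 4² = 9 + 16 = 25 ✓

25 = 3² + 4²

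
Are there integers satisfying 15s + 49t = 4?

Step 1: Compute gcd(15, 49).
gcd(15, 49) = 1

Step 2: Check divisibility.
Does 1 divide 4? 4 = 1 x 4, so yes.

By the theorem on linear Diophantine equations, 15s + 49t = 4 has integer solutions if and only if gcd(15, 49) divides 4. Since 1 | 4, solutions exist.

Yes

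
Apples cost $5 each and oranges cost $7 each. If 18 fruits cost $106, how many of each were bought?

Let a = apples, o = oranges.
a + o = 18
5a + 7o = 106
Substitute o = 18 - a:
5a + 7(18 - a) = 106
(5 - 7)a = 106 - 126
-2a = -20
a = 10, o = 18 - 10 = 8

Apples: 10, Oranges: 8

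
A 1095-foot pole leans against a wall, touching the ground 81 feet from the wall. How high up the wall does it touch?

The ladder, wall, and ground form a right triangle with hypotenuse 1095 and one leg 81.
By the Pythagorean theorem: h² = 1095² - 81² = 1199025 - 6561 = 1192464
h = √1192464 = 1092 feet

1092 feet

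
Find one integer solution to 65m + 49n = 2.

Step 1: Check solvability.
gcd(65, 49) = 1
Since 1 divides 2, solutions exist.

Step 2: Apply extended Euclidean algorithm to find gcd.
We find integers such that 65*x0 + 49*y0 = 1

Step 3: Scale the particular solution.
Multiply by 2/1 = 2:
m = -6, n = 8

Step 4: Verify.
65*(-6) + 49*(8) = 2 = 2 ✓

m = -6, n = 8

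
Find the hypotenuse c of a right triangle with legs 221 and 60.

c² = a² + b² = 221² + 60² = 48841 + 3600 = 52441
c = sqrt(52441) = 229

229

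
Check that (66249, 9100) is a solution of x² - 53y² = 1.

Compute x² = 66249² = 4388930001
Compute 53y² = 53·9100² = 53·82810000 = 4388930000
x² - 53y² = 4388930001 - 4388930000 = 1
Since this equals 1, (66249, 9100) is a solution.

Yes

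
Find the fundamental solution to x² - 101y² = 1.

We seek the smallest positive integers (x, y) with x² - 101y² = 1, i.e., x² = 101y² + 1.
Try successive y values:
y = 1: x² = 101·1² + 1 = 102, not a perfect square
y = 2: x² = 101·2² + 1 = 405, not a perfect square
y = 3: x² = 101·3² + 1 = 910, not a perfect square
... continuing the search (or via continued fractions) ...
y = 20: x² = 101·20² + 1 = 40401, x = 201 ✓

Verify: 201² - 101·20² = 40401 - 40400 = 1 ✓

x = 201, y = 20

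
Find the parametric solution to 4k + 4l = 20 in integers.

Step 1: Compute gcd(4, 4) = 4.
Since 4 divides 20, solutions exist.

Step 2: Find a particular solution using extended Euclidean algorithm.
We get k₀ = 0, l₀ = 5.
Check: 4*0 + 4*5 = 20 = 20 ✓

Step 3: Write the general solution.
k = 0 + (4/4)t = 0 + 1t
l = 5 - (4/4)t = 5 - 1t
for any integer t.

k = 0 + 1t, l = 5 - 1t for integer t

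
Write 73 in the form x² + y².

We need to find integers x, y > 0 such that x² + y² = 73.
Trying x = 3: y² = 73 - 3² = 73 - 9 = 64
y = 8
Check: 3² + 8² = 9 + 64 = 73 ✓

73 = 3² + 8²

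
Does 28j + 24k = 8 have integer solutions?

Step 1: Compute gcd(28, 24).
gcd(28, 24) = 4

Step 2: Check divisibility.
Does 4 divide 8? 8 = 4 x 2, so yes.

By the theorem on linear Diophantine equations, 28j + 24k = 8 has integer solutions if and only if gcd(28, 24) divides 8. Since 4 | 8, solutions exist.

Yes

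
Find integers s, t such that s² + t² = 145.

We need to find integers s, t > 0 such that s² + t² = 145.
Trying s = 1: t² = 145 - 1² = 145 - 1 = 144
t = 12
Check: 1² + 12² = 1 + 144 = 145 ✓

145 = 1² + 12²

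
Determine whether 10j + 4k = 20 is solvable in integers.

Step 1: Compute gcd(10, 4).
gcd(10, 4) = 2

Step 2: Check divisibility.
Does 2 divide 20? 20 = 2 x 10, so yes.

By the theorem on linear Diophantine equations, 10j + 4k = 20 has integer solutions if and only if gcd(10, 4) divides 20. Since 2 | 20, solutions exist.

Yes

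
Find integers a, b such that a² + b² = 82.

We need to find integers a, b > 0 such that a² + b² = 82.
Trying a = 1: b² = 82 - 1² = 82 - 1 = 81
b = 9
Check: 1² + 9² = 1 + 81 = 82 ✓

82 = 1² + 9²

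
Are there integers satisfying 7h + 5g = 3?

Step 1: Compute gcd(7, 5).
gcd(7, 5) = 1

Step 2: Check divisibility.
Does 1 divide 3? 3 = 1 x 3, so yes.

By the theorem on linear Diophantine equations, 7h + 5g = 3 has integer solutions if and only if gcd(7, 5) divides 3. Since 1 | 3, solutions exist.

Yes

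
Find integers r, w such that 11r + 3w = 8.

Step 1: Check solvability.
gcd(11, 3) = 1
Since 1 divides 8, solutions exist.

Step 2: Apply extended Euclidean algorithm to find gcd.
We find integers such that 11*x0 + 3*y0 = 1

Step 3: Scale the particular solution.
Multiply by 8/1 = 8:
r = -8, w = 32

Step 4: Verify.
11*(-8) + 3*(32) = 8 = 8 ✓

r = -8, w = 32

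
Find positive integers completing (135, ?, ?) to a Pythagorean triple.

We need the other leg and hypotenuse such that 135² + x² = c².
Take x = 352, c = 377: 135² + 352² = 18225 + 123904 = 142129 = 377² ✓
Triple: (135, 352, 377)

(135, 352, 377)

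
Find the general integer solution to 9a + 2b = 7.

Step 1: Compute gcd(9, 2) = 1.
Since 1 divides 7, solutions exist.

Step 2: Find a particular solution using extended Euclidean algorithm.
We get a₀ = 7, b₀ = -28.
Check: 9*7 + 2*-28 = 7 = 7 ✓

Step 3: Write the general solution.
a = 7 + (2/1)t = 7 + 2t
b = -28 - (9/1)t = -28 - 9t
for any integer t.

a = 7 + 2t, b = -28 - 9t for integer t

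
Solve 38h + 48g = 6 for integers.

Step 1: Check solvability.
gcd(38, 48) = 2
Since 2 divides 6, solutions exist.

Step 2: Apply extended Euclidean algorithm to find gcd.
We find integers such that 38*x0 + 48*y0 = 2

Step 3: Scale the particular solution.
Multiply by 6/2 = 3:
h = -15, g = 12

Step 4: Verify.
38*(-15) + 48*(12) = 6 = 6 ✓

h = -15, g = 12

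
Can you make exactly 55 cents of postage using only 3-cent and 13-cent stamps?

We need non-negative x, y with 3x + 13y = 55.
gcd(3, 13) = 1 divides 55, so integer solutions exist.
Search for a non-negative one: x = 1 gives 13y = 55 - 3 = 52, so y = 4.
Check: 3·1 + 13·4 = 55 ✓

Yes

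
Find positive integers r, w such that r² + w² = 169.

Search for r with 169 - r² a perfect square.
r = 5: 169 - 5² = 169 - 25 = 144 = 12² ✓
So r = 5, w = 12.

r = 5, w = 12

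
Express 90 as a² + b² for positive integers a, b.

We need to find integers a, b > 0 such that a² + b² = 90.
Trying a = 3: b² = 90 - 3² = 90 - 9 = 81
b = 9
Check: 3² + 9² = 9 + 81 = 90 ✓

90 = 3² + 9²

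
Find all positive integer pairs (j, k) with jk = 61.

The positive divisors of 61 are: 1, 61.
Each divisor d gives the pair (d, 61/d):
(1, 61), (61, 1)

(1, 61), (61, 1)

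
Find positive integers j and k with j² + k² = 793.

We need to find integers j, k > 0 such that j² + k² = 793.
Trying j = 3: k² = 793 - 3² = 793 - 9 = 784
k = 28
Check: 3² + 28² = 9 + 784 = 793 ✓

793 = 3² + 28²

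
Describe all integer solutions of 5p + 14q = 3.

Step 1: Compute gcd(5, 14) = 1.
Since 1 divides 3, solutions exist.

Step 2: Find a particular solution using extended Euclidean algorithm.
We get p₀ = 9, q₀ = -3.
Check: 5*9 + 14*-3 = 3 = 3 ✓

Step 3: Write the general solution.
p = 9 + (14/1)t = 9 + 14t
q = -3 - (5/1)t = -3 - 5t
for any integer t.

p = 9 + 14t, q = -3 - 5t for integer t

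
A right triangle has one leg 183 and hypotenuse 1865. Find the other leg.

b² = c² - a² = 3478225 - 33489 = 3444736
b = 1856

1856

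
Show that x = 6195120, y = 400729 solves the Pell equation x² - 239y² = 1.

Compute x² = 6195120² = 38379511814400
Compute 239y² = 239·400729² = 239·160583731441 = 38379511814399
x² - 239y² = 38379511814400 - 38379511814399 = 1
Since this equals 1, (6195120, 400729) is a solution.

Yes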